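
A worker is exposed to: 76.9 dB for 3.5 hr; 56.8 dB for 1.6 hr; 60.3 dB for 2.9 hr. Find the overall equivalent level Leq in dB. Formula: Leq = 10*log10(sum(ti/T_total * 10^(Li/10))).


T_total = 3.5 + 1.6 + 2.9 = 8.0 hr
(3.5/8.0) * 10^(76.9/10) = 2.14278e+07
(1.6/8.0) * 10^(56.8/10) = 95726
(2.9/8.0) * 10^(60.3/10) = 388426
Sum = 2.14278e+07 + 95726 + 388426 = 2.1912e+07
Leq = 10*log10(2.1912e+07) = 73.407 dB


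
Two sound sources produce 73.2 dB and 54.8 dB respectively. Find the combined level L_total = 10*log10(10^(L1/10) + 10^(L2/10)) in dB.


10^(73.2/10) = 2.0893e+07
10^(54.8/10) = 301995
Sum = 2.0893e+07 + 301995 = 2.1195e+07
L_total = 10*log10(2.1195e+07) = 73.262 dB


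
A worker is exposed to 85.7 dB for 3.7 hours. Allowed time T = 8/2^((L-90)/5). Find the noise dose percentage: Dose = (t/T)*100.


T_allowed = 8 / 2^((85.7 - 90)/5) = 14.5203 hr
Dose = 3.7 / 14.5203 * 100 = 25.482 %


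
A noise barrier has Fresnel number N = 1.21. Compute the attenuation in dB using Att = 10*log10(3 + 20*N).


3 + 20*N = 3 + 20*1.21 = 27.2
Att = 10*log10(27.2) = 14.346 dB


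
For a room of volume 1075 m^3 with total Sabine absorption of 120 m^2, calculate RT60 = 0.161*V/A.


RT60 = 0.161 * 1075 / 120 = 1.4423 s


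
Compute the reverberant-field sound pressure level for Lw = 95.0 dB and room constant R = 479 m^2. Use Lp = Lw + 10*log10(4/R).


4/R = 4/479 = 0.00835073
Lp = 95.0 + 10*log10(0.00835073) = 74.217 dB


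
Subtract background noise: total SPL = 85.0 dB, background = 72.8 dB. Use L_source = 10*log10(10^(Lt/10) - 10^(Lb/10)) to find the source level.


10^(85.0/10) = 3.16228e+08
10^(72.8/10) = 1.90546e+07
Difference = 3.16228e+08 - 1.90546e+07 = 2.97173e+08
L_source = 10*log10(2.97173e+08) = 84.73 dB


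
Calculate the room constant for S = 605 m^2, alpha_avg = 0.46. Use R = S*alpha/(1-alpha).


R = 605 * 0.46 / (1 - 0.46) = 515.37 m^2


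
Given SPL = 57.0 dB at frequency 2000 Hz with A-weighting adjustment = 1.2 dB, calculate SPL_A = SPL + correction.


A-weighting table: 2000 Hz -> 1.2 dB correction
SPL_A = SPL + correction = 57.0 + (1.2) = 58.2 dBA


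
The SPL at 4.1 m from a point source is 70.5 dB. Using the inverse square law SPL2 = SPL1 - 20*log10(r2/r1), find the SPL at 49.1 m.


r2/r1 = 49.1/4.1 = 11.9756
Correction = 20*log10(11.9756) = 21.5659 dB
SPL2 = 70.5 - 21.5659 = 48.934 dB


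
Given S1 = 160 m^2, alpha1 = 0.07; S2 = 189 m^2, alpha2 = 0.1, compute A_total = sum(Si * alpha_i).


160 * 0.07 = 11.2
189 * 0.1 = 18.9
A_total = 11.2 + 18.9 = 30.1 m^2


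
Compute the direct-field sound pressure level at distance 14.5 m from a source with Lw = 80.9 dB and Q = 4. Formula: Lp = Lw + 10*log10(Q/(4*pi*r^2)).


4*pi*r^2 = 4*pi*14.5^2 = 2642.08 m^2
Q / (4*pi*r^2) = 4 / 2642.08 = 0.00151396
Lp = 80.9 + 10*log10(0.00151396) = 52.701 dB


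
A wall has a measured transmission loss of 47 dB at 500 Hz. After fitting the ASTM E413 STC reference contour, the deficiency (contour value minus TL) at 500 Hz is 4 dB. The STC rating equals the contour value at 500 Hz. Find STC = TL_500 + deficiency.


By ASTM E413, STC = value of the fitted reference contour at 500 Hz.
Contour value at 500 Hz = TL_500 + deficiency = 47 + 4 = 51
STC = 51


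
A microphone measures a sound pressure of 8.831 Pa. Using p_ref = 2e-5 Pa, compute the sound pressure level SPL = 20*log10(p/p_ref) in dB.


p / p_ref = 8.831 / 2e-5 = 441550
SPL = 20 * log10(441550) = 112.9 dB


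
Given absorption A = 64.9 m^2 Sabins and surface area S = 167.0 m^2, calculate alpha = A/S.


Absorption coefficient = absorbed power / incident power
alpha = A / S = 64.9 / 167.0 = 0.38862


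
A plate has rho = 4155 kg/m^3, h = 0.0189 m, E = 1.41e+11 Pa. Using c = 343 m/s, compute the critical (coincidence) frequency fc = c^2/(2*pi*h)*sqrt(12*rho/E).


12*rho/E = 12*4155/1.41e+11 = 3.53617e-07
sqrt(12*rho/E) = sqrt(3.53617e-07) = 0.000594657
c^2/(2*pi*h) = 343^2/(2*pi*0.0189) = 990710
fc = 990710 * 0.000594657 = 589.13 Hz


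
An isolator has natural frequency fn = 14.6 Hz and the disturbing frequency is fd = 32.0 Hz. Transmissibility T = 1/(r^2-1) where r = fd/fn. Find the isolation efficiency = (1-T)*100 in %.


r = 32.0 / 14.6 = 2.19178
r^2 - 1 = 2.19178^2 - 1 = 3.8039
T = 1/3.8039 = 0.262888
Efficiency = (1 - 0.262888)*100 = 73.711 %


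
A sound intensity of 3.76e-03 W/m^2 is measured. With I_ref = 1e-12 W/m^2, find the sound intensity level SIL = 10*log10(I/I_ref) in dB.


I / I_ref = 3.76e-03 / 1e-12 = 3.76e+09
SIL = 10 * log10(3.76e+09) = 95.752 dB


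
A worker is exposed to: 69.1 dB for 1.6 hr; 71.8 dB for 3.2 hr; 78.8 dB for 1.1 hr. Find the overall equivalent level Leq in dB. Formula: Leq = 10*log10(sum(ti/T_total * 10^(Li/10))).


T_total = 1.6 + 3.2 + 1.1 = 5.9 hr
(1.6/5.9) * 10^(69.1/10) = 2.20429e+06
(3.2/5.9) * 10^(71.8/10) = 8.20915e+06
(1.1/5.9) * 10^(78.8/10) = 1.4143e+07
Sum = 2.20429e+06 + 8.20915e+06 + 1.4143e+07 = 2.45564e+07
Leq = 10*log10(2.45564e+07) = 73.902 dB


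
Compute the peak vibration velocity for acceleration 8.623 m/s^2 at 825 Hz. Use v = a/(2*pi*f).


omega = 2*pi*f = 2*pi*825 = 5183.63 rad/s
v = a / omega = 8.623 / 5183.63 = 0.0016635 m/s


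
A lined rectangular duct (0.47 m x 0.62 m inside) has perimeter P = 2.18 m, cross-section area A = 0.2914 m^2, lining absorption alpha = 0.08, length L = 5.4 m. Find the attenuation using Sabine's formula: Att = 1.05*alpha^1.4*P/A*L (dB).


alpha^1.4 = 0.08^1.4 = 0.029129
Attenuation rate = 1.05 * alpha^1.4 * P / A
= 1.05 * 0.029129 * 2.18 / 0.2914 = 0.228814 dB/m
Total Att = 0.228814 * 5.4 = 1.2356 dB


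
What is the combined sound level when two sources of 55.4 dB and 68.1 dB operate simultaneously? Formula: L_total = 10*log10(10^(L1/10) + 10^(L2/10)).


10^(55.4/10) = 346737
10^(68.1/10) = 6.45654e+06
Sum = 346737 + 6.45654e+06 = 6.80328e+06
L_total = 10*log10(6.80328e+06) = 68.327 dB


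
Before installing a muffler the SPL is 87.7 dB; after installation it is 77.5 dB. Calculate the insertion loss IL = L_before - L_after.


Insertion loss = SPL without muffler - SPL with muffler
IL = 87.7 - 77.5 = 10.2 dB


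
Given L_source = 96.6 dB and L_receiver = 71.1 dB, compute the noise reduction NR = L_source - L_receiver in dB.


NR = L_source - L_receiver (difference between source and receiving room levels)
NR = 96.6 - 71.1 = 25.5 dB


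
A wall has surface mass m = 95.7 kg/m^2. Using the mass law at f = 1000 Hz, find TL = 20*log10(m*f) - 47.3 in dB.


m * f = 95.7 * 1000 = 95700
20*log10(95700) = 99.6182 dB
TL = 99.6182 - 47.3 = 52.318 dB


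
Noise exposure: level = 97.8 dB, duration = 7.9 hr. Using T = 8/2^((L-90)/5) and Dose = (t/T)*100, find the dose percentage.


T_allowed = 8 / 2^((97.8 - 90)/5) = 2.71321 hr
Dose = 7.9 / 2.71321 * 100 = 291.17 %


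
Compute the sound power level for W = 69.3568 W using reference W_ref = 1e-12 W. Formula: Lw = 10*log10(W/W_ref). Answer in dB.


W / W_ref = 69.3568 / 1e-12 = 6.93568e+13
Lw = 10 * log10(6.93568e+13) = 138.41 dB


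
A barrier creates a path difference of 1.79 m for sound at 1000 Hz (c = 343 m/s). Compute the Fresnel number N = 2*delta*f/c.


N = 2*delta*f/c = 2*delta/lambda, where lambda = c/f
lambda = 343 / 1000 = 0.343 m
N = 2 * 1.79 / 0.343 = 10.437


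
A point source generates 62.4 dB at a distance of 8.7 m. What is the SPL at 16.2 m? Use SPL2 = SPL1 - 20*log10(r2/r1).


r2/r1 = 16.2/8.7 = 1.86207
Correction = 20*log10(1.86207) = 5.39992 dB
SPL2 = 62.4 - 5.39992 = 57 dB


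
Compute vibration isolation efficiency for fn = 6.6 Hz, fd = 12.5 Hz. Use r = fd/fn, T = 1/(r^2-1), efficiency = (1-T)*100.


r = 12.5 / 6.6 = 1.89394
r^2 - 1 = 1.89394^2 - 1 = 2.58701
T = 1/2.58701 = 0.386547
Efficiency = (1 - 0.386547)*100 = 61.345 %


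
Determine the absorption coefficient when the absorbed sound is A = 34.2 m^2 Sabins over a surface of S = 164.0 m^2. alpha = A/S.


Absorption coefficient = absorbed power / incident power
alpha = A / S = 34.2 / 164.0 = 0.20854


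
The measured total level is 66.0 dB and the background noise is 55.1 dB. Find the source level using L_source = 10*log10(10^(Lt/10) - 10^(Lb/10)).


10^(66.0/10) = 3.98107e+06
10^(55.1/10) = 323594
Difference = 3.98107e+06 - 323594 = 3.65748e+06
L_source = 10*log10(3.65748e+06) = 65.632 dB


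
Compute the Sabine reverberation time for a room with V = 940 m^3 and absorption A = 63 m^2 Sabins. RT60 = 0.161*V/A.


RT60 = 0.161 * 940 / 63 = 2.4022 s


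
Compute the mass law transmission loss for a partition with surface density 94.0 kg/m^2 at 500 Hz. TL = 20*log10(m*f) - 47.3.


m * f = 94.0 * 500 = 47000
20*log10(47000) = 93.442 dB
TL = 93.442 - 47.3 = 46.142 dB


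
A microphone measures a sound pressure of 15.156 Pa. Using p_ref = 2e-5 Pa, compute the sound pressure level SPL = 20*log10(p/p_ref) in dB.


p / p_ref = 15.156 / 2e-5 = 757800
SPL = 20 * log10(757800) = 117.59 dB


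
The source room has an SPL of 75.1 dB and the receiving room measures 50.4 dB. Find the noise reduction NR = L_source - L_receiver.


NR = L_source - L_receiver (difference between source and receiving room levels)
NR = 75.1 - 50.4 = 24.7 dB


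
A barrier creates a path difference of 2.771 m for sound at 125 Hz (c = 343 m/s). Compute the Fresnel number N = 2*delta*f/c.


N = 2*delta*f/c = 2*delta/lambda, where lambda = c/f
lambda = 343 / 125 = 2.744 m
N = 2 * 2.771 / 2.744 = 2.0197


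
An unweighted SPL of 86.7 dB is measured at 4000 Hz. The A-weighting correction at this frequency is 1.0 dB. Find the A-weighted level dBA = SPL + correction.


A-weighting table: 4000 Hz -> 1.0 dB correction
SPL_A = SPL + correction = 86.7 + (1.0) = 87.7 dBA


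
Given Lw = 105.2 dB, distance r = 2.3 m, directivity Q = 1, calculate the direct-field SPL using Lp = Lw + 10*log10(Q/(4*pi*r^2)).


4*pi*r^2 = 4*pi*2.3^2 = 66.4761 m^2
Q / (4*pi*r^2) = 1 / 66.4761 = 0.015043
Lp = 105.2 + 10*log10(0.015043) = 86.973 dB


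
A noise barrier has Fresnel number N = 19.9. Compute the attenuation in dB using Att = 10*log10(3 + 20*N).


3 + 20*N = 3 + 20*19.9 = 401
Att = 10*log10(401) = 26.031 dB


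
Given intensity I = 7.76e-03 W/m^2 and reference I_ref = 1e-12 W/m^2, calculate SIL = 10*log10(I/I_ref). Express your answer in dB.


I / I_ref = 7.76e-03 / 1e-12 = 7.76e+09
SIL = 10 * log10(7.76e+09) = 98.899 dB


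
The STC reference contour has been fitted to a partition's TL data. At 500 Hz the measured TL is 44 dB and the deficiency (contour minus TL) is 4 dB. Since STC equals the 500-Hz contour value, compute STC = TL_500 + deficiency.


By ASTM E413, STC = value of the fitted reference contour at 500 Hz.
Contour value at 500 Hz = TL_500 + deficiency = 44 + 4 = 48
STC = 48


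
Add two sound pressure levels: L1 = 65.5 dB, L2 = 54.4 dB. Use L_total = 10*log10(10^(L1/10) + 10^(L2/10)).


10^(65.5/10) = 3.54813e+06
10^(54.4/10) = 275423
Sum = 3.54813e+06 + 275423 = 3.82355e+06
L_total = 10*log10(3.82355e+06) = 65.825 dB


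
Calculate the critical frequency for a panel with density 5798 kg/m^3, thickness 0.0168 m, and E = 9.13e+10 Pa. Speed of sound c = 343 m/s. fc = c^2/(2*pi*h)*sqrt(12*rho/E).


12*rho/E = 12*5798/9.13e+10 = 7.62059e-07
sqrt(12*rho/E) = sqrt(7.62059e-07) = 0.00087296
c^2/(2*pi*h) = 343^2/(2*pi*0.0168) = 1.11455e+06
fc = 1.11455e+06 * 0.00087296 = 972.96 Hz


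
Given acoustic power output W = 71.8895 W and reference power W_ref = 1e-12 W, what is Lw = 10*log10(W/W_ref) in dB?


W / W_ref = 71.8895 / 1e-12 = 7.18895e+13
Lw = 10 * log10(7.18895e+13) = 138.57 dB


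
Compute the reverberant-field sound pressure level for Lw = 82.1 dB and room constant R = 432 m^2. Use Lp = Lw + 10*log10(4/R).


4/R = 4/432 = 0.00925926
Lp = 82.1 + 10*log10(0.00925926) = 61.766 dB


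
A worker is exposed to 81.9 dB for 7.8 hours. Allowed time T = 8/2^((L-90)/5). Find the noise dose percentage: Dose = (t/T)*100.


T_allowed = 8 / 2^((81.9 - 90)/5) = 24.59 hr
Dose = 7.8 / 24.59 * 100 = 31.72 %


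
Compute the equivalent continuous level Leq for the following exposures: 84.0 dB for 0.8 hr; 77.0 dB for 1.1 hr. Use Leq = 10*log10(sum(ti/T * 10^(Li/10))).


T_total = 0.8 + 1.1 = 1.9 hr
(0.8/1.9) * 10^(84.0/10) = 1.05764e+08
(1.1/1.9) * 10^(77.0/10) = 2.90161e+07
Sum = 1.05764e+08 + 2.90161e+07 = 1.3478e+08
Leq = 10*log10(1.3478e+08) = 81.296 dB


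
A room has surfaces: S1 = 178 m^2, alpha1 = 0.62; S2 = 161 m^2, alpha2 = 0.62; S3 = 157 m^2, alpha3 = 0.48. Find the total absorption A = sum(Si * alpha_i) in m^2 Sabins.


178 * 0.62 = 110.36
161 * 0.62 = 99.82
157 * 0.48 = 75.36
A_total = 110.36 + 99.82 + 75.36 = 285.54 m^2


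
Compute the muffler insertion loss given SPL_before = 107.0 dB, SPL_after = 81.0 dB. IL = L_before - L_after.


Insertion loss = SPL without muffler - SPL with muffler
IL = 107.0 - 81.0 = 26 dB


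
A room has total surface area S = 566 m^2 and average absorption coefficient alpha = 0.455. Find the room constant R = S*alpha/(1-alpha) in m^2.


R = 566 * 0.455 / (1 - 0.455) = 472.53 m^2


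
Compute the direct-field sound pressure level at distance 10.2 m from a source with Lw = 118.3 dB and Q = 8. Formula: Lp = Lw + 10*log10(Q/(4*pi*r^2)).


4*pi*r^2 = 4*pi*10.2^2 = 1307.41 m^2
Q / (4*pi*r^2) = 8 / 1307.41 = 0.00611897
Lp = 118.3 + 10*log10(0.00611897) = 96.167 dB


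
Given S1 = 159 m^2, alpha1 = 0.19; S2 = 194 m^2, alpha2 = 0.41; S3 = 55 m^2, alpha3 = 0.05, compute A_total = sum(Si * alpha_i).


159 * 0.19 = 30.21
194 * 0.41 = 79.54
55 * 0.05 = 2.75
A_total = 30.21 + 79.54 + 2.75 = 112.5 m^2


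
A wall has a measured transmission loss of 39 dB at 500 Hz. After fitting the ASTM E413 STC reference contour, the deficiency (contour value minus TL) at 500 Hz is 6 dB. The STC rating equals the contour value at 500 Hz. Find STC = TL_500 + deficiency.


By ASTM E413, STC = value of the fitted reference contour at 500 Hz.
Contour value at 500 Hz = TL_500 + deficiency = 39 + 6 = 45
STC = 45


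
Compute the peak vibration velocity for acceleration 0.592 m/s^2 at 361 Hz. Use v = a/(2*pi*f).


omega = 2*pi*f = 2*pi*361 = 2268.23 rad/s
v = a / omega = 0.592 / 2268.23 = 0.000261 m/s


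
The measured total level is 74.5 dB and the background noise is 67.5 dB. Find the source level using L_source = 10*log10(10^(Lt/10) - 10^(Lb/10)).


10^(74.5/10) = 2.81838e+07
10^(67.5/10) = 5.62341e+06
Difference = 2.81838e+07 - 5.62341e+06 = 2.25604e+07
L_source = 10*log10(2.25604e+07) = 73.533 dB


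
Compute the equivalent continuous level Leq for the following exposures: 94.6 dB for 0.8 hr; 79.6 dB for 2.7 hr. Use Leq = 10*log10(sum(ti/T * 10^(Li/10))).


T_total = 0.8 + 2.7 = 3.5 hr
(0.8/3.5) * 10^(94.6/10) = 6.59207e+08
(2.7/3.5) * 10^(79.6/10) = 7.03551e+07
Sum = 6.59207e+08 + 7.03551e+07 = 7.29562e+08
Leq = 10*log10(7.29562e+08) = 88.631 dB


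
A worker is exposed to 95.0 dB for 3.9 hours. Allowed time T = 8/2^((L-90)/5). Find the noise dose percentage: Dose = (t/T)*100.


T_allowed = 8 / 2^((95.0 - 90)/5) = 4 hr
Dose = 3.9 / 4 * 100 = 97.5 %


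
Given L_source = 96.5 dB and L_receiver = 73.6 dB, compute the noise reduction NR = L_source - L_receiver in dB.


NR = L_source - L_receiver (difference between source and receiving room levels)
NR = 96.5 - 73.6 = 22.9 dB


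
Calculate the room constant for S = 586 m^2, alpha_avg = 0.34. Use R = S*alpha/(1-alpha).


R = 586 * 0.34 / (1 - 0.34) = 301.88 m^2


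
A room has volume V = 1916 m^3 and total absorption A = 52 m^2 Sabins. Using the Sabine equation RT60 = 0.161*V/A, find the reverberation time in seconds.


RT60 = 0.161 * 1916 / 52 = 5.9322 s


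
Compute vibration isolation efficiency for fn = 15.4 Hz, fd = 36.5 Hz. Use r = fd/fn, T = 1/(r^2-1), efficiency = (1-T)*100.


r = 36.5 / 15.4 = 2.37013
r^2 - 1 = 2.37013^2 - 1 = 4.61752
T = 1/4.61752 = 0.216566
Efficiency = (1 - 0.216566)*100 = 78.343 %


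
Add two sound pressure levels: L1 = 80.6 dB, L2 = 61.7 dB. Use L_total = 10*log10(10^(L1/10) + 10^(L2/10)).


10^(80.6/10) = 1.14815e+08
10^(61.7/10) = 1.47911e+06
Sum = 1.14815e+08 + 1.47911e+06 = 1.16294e+08
L_total = 10*log10(1.16294e+08) = 80.656 dB


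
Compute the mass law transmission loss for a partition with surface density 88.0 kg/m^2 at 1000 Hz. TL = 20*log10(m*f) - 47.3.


m * f = 88.0 * 1000 = 88000
20*log10(88000) = 98.8897 dB
TL = 98.8897 - 47.3 = 51.59 dB


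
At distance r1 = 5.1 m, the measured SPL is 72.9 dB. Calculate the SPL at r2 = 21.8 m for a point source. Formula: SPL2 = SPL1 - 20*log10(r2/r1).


r2/r1 = 21.8/5.1 = 4.27451
Correction = 20*log10(4.27451) = 12.6177 dB
SPL2 = 72.9 - 12.6177 = 60.282 dB


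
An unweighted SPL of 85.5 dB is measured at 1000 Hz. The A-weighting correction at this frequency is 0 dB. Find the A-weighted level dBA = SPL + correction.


A-weighting table: 1000 Hz -> 0 dB correction
SPL_A = SPL + correction = 85.5 + (0) = 85.5 dBA


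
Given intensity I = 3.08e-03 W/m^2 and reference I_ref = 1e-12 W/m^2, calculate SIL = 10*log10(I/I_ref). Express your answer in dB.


I / I_ref = 3.08e-03 / 1e-12 = 3.08e+09
SIL = 10 * log10(3.08e+09) = 94.886 dB


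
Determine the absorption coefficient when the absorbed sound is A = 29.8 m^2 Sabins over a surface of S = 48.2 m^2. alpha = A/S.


Absorption coefficient = absorbed power / incident power
alpha = A / S = 29.8 / 48.2 = 0.61826


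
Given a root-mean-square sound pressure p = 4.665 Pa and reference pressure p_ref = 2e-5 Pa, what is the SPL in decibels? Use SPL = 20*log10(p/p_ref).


p / p_ref = 4.665 / 2e-5 = 233250
SPL = 20 * log10(233250) = 107.36 dB


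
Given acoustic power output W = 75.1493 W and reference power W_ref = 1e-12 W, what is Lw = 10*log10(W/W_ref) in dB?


W / W_ref = 75.1493 / 1e-12 = 7.51493e+13
Lw = 10 * log10(7.51493e+13) = 138.76 dB


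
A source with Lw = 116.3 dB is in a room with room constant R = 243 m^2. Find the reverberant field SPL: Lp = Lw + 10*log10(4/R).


4/R = 4/243 = 0.0164609
Lp = 116.3 + 10*log10(0.0164609) = 98.465 dB


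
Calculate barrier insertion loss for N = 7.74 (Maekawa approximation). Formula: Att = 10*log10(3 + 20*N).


3 + 20*N = 3 + 20*7.74 = 157.8
Att = 10*log10(157.8) = 21.981 dB


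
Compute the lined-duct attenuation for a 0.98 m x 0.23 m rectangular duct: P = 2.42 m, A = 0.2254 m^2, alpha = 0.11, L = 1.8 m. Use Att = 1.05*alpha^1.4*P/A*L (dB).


alpha^1.4 = 0.11^1.4 = 0.0454935
Attenuation rate = 1.05 * alpha^1.4 * P / A
= 1.05 * 0.0454935 * 2.42 / 0.2254 = 0.512862 dB/m
Total Att = 0.512862 * 1.8 = 0.92315 dB


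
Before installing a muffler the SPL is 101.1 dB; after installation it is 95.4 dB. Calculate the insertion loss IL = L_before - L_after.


Insertion loss = SPL without muffler - SPL with muffler
IL = 101.1 - 95.4 = 5.7 dB


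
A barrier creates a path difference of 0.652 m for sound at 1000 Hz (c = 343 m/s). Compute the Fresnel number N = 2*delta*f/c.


N = 2*delta*f/c = 2*delta/lambda, where lambda = c/f
lambda = 343 / 1000 = 0.343 m
N = 2 * 0.652 / 0.343 = 3.8017


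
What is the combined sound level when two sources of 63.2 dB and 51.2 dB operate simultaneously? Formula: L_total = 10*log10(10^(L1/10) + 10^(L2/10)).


10^(63.2/10) = 2.0893e+06
10^(51.2/10) = 131826
Sum = 2.0893e+06 + 131826 = 2.22113e+06
L_total = 10*log10(2.22113e+06) = 63.466 dB


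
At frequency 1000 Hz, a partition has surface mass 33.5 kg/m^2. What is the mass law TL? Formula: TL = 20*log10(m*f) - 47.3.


m * f = 33.5 * 1000 = 33500
20*log10(33500) = 90.5009 dB
TL = 90.5009 - 47.3 = 43.201 dB


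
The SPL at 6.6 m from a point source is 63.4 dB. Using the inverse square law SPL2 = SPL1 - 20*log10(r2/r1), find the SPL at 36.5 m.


r2/r1 = 36.5/6.6 = 5.5303
Correction = 20*log10(5.5303) = 14.855 dB
SPL2 = 63.4 - 14.855 = 48.545 dB


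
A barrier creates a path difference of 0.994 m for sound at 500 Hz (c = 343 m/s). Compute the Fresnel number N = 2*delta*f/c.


N = 2*delta*f/c = 2*delta/lambda, where lambda = c/f
lambda = 343 / 500 = 0.686 m
N = 2 * 0.994 / 0.686 = 2.898


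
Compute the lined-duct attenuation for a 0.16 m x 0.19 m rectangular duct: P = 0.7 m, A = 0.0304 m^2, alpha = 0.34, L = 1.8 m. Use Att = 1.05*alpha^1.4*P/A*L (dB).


alpha^1.4 = 0.34^1.4 = 0.220836
Attenuation rate = 1.05 * alpha^1.4 * P / A
= 1.05 * 0.220836 * 0.7 / 0.0304 = 5.33929 dB/m
Total Att = 5.33929 * 1.8 = 9.6107 dB


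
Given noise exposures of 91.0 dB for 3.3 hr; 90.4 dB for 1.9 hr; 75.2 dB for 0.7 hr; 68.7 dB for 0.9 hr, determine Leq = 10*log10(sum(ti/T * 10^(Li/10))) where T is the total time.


T_total = 3.3 + 1.9 + 0.7 + 0.9 = 6.8 hr
(3.3/6.8) * 10^(91.0/10) = 6.10949e+08
(1.9/6.8) * 10^(90.4/10) = 3.06369e+08
(0.7/6.8) * 10^(75.2/10) = 3.4087e+06
(0.9/6.8) * 10^(68.7/10) = 981146
Sum = 6.10949e+08 + 3.06369e+08 + 3.4087e+06 + 981146 = 9.21708e+08
Leq = 10*log10(9.21708e+08) = 89.646 dB


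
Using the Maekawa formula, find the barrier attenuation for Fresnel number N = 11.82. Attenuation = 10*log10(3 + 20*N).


3 + 20*N = 3 + 20*11.82 = 239.4
Att = 10*log10(239.4) = 23.791 dB


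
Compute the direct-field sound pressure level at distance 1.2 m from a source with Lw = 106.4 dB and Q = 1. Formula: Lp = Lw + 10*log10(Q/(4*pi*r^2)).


4*pi*r^2 = 4*pi*1.2^2 = 18.0956 m^2
Q / (4*pi*r^2) = 1 / 18.0956 = 0.0552621
Lp = 106.4 + 10*log10(0.0552621) = 93.824 dB


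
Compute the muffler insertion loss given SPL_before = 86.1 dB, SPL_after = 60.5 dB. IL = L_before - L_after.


Insertion loss = SPL without muffler - SPL with muffler
IL = 86.1 - 60.5 = 25.6 dB


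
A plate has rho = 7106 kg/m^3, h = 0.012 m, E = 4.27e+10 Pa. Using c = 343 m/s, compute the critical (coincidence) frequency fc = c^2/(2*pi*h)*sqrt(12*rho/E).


12*rho/E = 12*7106/4.27e+10 = 1.997e-06
sqrt(12*rho/E) = sqrt(1.997e-06) = 0.00141315
c^2/(2*pi*h) = 343^2/(2*pi*0.012) = 1.56037e+06
fc = 1.56037e+06 * 0.00141315 = 2205 Hz


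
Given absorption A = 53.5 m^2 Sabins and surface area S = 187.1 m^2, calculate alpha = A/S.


Absorption coefficient = absorbed power / incident power
alpha = A / S = 53.5 / 187.1 = 0.28594


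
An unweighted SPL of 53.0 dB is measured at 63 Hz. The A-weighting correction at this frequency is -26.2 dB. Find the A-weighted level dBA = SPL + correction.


A-weighting table: 63 Hz -> -26.2 dB correction
SPL_A = SPL + correction = 53.0 + (-26.2) = 26.8 dBA


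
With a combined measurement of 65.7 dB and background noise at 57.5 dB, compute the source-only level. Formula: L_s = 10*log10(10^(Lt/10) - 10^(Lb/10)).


10^(65.7/10) = 3.71535e+06
10^(57.5/10) = 562341
Difference = 3.71535e+06 - 562341 = 3.15301e+06
L_source = 10*log10(3.15301e+06) = 64.987 dB


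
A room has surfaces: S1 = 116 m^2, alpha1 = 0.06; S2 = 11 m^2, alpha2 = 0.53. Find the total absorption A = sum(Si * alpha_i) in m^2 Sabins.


116 * 0.06 = 6.96
11 * 0.53 = 5.83
A_total = 6.96 + 5.83 = 12.79 m^2


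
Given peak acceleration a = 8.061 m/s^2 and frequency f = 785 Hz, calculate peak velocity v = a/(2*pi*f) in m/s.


omega = 2*pi*f = 2*pi*785 = 4932.3 rad/s
v = a / omega = 8.061 / 4932.3 = 0.0016343 m/s


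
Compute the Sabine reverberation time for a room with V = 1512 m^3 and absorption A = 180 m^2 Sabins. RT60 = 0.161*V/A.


RT60 = 0.161 * 1512 / 180 = 1.3524 s


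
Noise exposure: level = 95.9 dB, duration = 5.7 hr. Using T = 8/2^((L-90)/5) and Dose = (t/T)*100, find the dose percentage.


T_allowed = 8 / 2^((95.9 - 90)/5) = 3.53081 hr
Dose = 5.7 / 3.53081 * 100 = 161.44 %


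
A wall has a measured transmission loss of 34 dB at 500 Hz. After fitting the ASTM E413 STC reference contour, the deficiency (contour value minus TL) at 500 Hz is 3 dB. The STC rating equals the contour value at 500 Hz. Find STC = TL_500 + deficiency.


By ASTM E413, STC = value of the fitted reference contour at 500 Hz.
Contour value at 500 Hz = TL_500 + deficiency = 34 + 3 = 37
STC = 37


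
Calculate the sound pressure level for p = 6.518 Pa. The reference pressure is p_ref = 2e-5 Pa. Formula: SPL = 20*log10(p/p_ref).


p / p_ref = 6.518 / 2e-5 = 325900
SPL = 20 * log10(325900) = 110.26 dB


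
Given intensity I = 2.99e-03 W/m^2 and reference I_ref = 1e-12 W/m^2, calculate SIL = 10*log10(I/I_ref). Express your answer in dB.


I / I_ref = 2.99e-03 / 1e-12 = 2.99e+09
SIL = 10 * log10(2.99e+09) = 94.757 dB


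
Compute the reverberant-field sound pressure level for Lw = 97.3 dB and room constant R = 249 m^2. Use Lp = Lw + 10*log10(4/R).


4/R = 4/249 = 0.0160643
Lp = 97.3 + 10*log10(0.0160643) = 79.359 dB


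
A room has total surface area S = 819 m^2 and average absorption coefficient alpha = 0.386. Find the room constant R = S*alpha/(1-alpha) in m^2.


R = 819 * 0.386 / (1 - 0.386) = 514.88 m^2


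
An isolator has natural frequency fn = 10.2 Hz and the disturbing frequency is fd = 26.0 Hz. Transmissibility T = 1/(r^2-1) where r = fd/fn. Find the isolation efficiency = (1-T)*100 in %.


r = 26.0 / 10.2 = 2.54902
r^2 - 1 = 2.54902^2 - 1 = 5.4975
T = 1/5.4975 = 0.181901
Efficiency = (1 - 0.181901)*100 = 81.81 %


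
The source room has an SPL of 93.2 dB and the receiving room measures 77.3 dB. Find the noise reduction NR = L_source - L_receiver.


NR = L_source - L_receiver (difference between source and receiving room levels)
NR = 93.2 - 77.3 = 15.9 dB


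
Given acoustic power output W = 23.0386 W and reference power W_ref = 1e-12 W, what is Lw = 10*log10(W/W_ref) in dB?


W / W_ref = 23.0386 / 1e-12 = 2.30386e+13
Lw = 10 * log10(2.30386e+13) = 133.62 dB


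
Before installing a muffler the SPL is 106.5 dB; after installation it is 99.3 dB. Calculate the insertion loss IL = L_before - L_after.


Insertion loss = SPL without muffler - SPL with muffler
IL = 106.5 - 99.3 = 7.2 dB


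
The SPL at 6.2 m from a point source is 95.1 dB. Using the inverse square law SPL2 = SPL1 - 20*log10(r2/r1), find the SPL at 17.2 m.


r2/r1 = 17.2/6.2 = 2.77419
Correction = 20*log10(2.77419) = 8.86272 dB
SPL2 = 95.1 - 8.86272 = 86.237 dB


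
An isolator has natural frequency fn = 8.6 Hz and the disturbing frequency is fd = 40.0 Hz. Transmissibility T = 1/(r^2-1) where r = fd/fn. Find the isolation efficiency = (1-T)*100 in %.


r = 40.0 / 8.6 = 4.65116
r^2 - 1 = 4.65116^2 - 1 = 20.6333
T = 1/20.6333 = 0.0484653
Efficiency = (1 - 0.0484653)*100 = 95.153 %


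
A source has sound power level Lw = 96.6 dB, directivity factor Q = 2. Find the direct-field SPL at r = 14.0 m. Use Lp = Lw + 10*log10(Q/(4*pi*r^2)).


4*pi*r^2 = 4*pi*14.0^2 = 2463.01 m^2
Q / (4*pi*r^2) = 2 / 2463.01 = 0.000812015
Lp = 96.6 + 10*log10(0.000812015) = 65.696 dB


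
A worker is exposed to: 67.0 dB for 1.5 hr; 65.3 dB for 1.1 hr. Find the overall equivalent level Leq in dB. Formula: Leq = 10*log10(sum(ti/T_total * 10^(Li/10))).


T_total = 1.5 + 1.1 = 2.6 hr
(1.5/2.6) * 10^(67.0/10) = 2.89146e+06
(1.1/2.6) * 10^(65.3/10) = 1.43357e+06
Sum = 2.89146e+06 + 1.43357e+06 = 4.32503e+06
Leq = 10*log10(4.32503e+06) = 66.36 dB


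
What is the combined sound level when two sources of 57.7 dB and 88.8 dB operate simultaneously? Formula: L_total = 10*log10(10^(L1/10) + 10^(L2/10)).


10^(57.7/10) = 588844
10^(88.8/10) = 7.58578e+08
Sum = 588844 + 7.58578e+08 = 7.59167e+08
L_total = 10*log10(7.59167e+08) = 88.803 dB


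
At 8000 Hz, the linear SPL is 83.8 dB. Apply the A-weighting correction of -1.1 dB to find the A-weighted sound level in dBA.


A-weighting table: 8000 Hz -> -1.1 dB correction
SPL_A = SPL + correction = 83.8 + (-1.1) = 82.7 dBA


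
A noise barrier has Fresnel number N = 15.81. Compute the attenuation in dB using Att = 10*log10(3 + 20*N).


3 + 20*N = 3 + 20*15.81 = 319.2
Att = 10*log10(319.2) = 25.041 dB


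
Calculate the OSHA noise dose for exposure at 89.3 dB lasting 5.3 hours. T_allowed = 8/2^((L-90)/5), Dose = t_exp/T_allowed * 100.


T_allowed = 8 / 2^((89.3 - 90)/5) = 8.81524 hr
Dose = 5.3 / 8.81524 * 100 = 60.123 %


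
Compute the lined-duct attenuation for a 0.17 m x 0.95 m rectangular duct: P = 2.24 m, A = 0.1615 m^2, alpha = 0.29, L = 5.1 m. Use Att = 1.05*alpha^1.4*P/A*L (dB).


alpha^1.4 = 0.29^1.4 = 0.176749
Attenuation rate = 1.05 * alpha^1.4 * P / A
= 1.05 * 0.176749 * 2.24 / 0.1615 = 2.57408 dB/m
Total Att = 2.57408 * 5.1 = 13.128 dB


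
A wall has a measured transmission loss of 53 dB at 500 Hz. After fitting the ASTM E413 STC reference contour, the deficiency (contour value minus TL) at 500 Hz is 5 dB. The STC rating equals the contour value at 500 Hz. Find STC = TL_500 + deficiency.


By ASTM E413, STC = value of the fitted reference contour at 500 Hz.
Contour value at 500 Hz = TL_500 + deficiency = 53 + 5 = 58
STC = 58


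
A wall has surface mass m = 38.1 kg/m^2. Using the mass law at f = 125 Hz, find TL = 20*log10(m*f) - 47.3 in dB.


m * f = 38.1 * 125 = 4762.5
20*log10(4762.5) = 73.5567 dB
TL = 73.5567 - 47.3 = 26.257 dB


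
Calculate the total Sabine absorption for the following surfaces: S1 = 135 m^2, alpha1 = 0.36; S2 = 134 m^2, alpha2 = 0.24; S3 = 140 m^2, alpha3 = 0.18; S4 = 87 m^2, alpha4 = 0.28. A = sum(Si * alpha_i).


135 * 0.36 = 48.6
134 * 0.24 = 32.16
140 * 0.18 = 25.2
87 * 0.28 = 24.36
A_total = 48.6 + 32.16 + 25.2 + 24.36 = 130.32 m^2


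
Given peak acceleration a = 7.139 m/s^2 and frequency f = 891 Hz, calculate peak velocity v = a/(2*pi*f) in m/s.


omega = 2*pi*f = 2*pi*891 = 5598.32 rad/s
v = a / omega = 7.139 / 5598.32 = 0.0012752 m/s


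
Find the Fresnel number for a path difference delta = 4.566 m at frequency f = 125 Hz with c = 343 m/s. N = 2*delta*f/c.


N = 2*delta*f/c = 2*delta/lambda, where lambda = c/f
lambda = 343 / 125 = 2.744 m
N = 2 * 4.566 / 2.744 = 3.328


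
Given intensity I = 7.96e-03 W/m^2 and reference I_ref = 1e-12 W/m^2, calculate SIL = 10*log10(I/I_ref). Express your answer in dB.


I / I_ref = 7.96e-03 / 1e-12 = 7.96e+09
SIL = 10 * log10(7.96e+09) = 99.009 dB


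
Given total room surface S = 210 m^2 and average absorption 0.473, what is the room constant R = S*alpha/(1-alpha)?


R = 210 * 0.473 / (1 - 0.473) = 188.48 m^2


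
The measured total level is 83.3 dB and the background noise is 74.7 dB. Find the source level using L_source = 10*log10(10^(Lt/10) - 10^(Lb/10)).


10^(83.3/10) = 2.13796e+08
10^(74.7/10) = 2.95121e+07
Difference = 2.13796e+08 - 2.95121e+07 = 1.84284e+08
L_source = 10*log10(1.84284e+08) = 82.655 dB


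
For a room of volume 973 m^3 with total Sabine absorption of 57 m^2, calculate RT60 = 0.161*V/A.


RT60 = 0.161 * 973 / 57 = 2.7483 s


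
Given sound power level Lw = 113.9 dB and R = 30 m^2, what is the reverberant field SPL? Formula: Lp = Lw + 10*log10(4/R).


4/R = 4/30 = 0.133333
Lp = 113.9 + 10*log10(0.133333) = 105.15 dB


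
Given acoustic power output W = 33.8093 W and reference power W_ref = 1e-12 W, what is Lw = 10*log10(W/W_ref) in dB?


W / W_ref = 33.8093 / 1e-12 = 3.38093e+13
Lw = 10 * log10(3.38093e+13) = 135.29 dB


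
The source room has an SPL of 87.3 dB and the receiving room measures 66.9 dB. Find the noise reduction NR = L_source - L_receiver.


NR = L_source - L_receiver (difference between source and receiving room levels)
NR = 87.3 - 66.9 = 20.4 dB


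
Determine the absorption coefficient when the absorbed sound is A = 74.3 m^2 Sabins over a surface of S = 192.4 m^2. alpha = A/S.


Absorption coefficient = absorbed power / incident power
alpha = A / S = 74.3 / 192.4 = 0.38617


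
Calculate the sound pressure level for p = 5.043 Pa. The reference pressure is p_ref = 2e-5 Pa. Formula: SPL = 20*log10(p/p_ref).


p / p_ref = 5.043 / 2e-5 = 252150
SPL = 20 * log10(252150) = 108.03 dB


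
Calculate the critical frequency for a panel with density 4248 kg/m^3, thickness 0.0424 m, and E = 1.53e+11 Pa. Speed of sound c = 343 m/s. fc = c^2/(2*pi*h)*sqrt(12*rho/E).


12*rho/E = 12*4248/1.53e+11 = 3.33176e-07
sqrt(12*rho/E) = sqrt(3.33176e-07) = 0.000577214
c^2/(2*pi*h) = 343^2/(2*pi*0.0424) = 441614
fc = 441614 * 0.000577214 = 254.91 Hz


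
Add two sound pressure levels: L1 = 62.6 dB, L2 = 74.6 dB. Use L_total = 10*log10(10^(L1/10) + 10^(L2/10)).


10^(62.6/10) = 1.8197e+06
10^(74.6/10) = 2.88403e+07
Sum = 1.8197e+06 + 2.88403e+07 = 3.066e+07
L_total = 10*log10(3.066e+07) = 74.866 dB


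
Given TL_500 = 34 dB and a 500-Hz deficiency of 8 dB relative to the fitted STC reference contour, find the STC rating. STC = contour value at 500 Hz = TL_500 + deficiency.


By ASTM E413, STC = value of the fitted reference contour at 500 Hz.
Contour value at 500 Hz = TL_500 + deficiency = 34 + 8 = 42
STC = 42


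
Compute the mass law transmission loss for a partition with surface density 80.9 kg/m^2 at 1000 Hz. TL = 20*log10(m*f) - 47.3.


m * f = 80.9 * 1000 = 80900
20*log10(80900) = 98.159 dB
TL = 98.159 - 47.3 = 50.859 dB


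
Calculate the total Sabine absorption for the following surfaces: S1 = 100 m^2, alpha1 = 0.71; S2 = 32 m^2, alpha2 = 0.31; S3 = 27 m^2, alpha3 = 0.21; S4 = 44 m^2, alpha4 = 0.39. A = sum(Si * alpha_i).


100 * 0.71 = 71
32 * 0.31 = 9.92
27 * 0.21 = 5.67
44 * 0.39 = 17.16
A_total = 71 + 9.92 + 5.67 + 17.16 = 103.75 m^2


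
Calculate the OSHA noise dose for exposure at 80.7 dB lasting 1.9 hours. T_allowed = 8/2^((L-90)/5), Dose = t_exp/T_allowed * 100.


T_allowed = 8 / 2^((80.7 - 90)/5) = 29.0406 hr
Dose = 1.9 / 29.0406 * 100 = 6.5426 %


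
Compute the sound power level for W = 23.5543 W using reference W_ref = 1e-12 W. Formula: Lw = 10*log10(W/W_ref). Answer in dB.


W / W_ref = 23.5543 / 1e-12 = 2.35543e+13
Lw = 10 * log10(2.35543e+13) = 133.72 dB


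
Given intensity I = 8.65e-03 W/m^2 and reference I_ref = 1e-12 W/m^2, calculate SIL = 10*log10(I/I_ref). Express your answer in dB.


I / I_ref = 8.65e-03 / 1e-12 = 8.65e+09
SIL = 10 * log10(8.65e+09) = 99.37 dB


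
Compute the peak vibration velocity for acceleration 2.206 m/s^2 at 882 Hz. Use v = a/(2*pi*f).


omega = 2*pi*f = 2*pi*882 = 5541.77 rad/s
v = a / omega = 2.206 / 5541.77 = 0.00039807 m/s


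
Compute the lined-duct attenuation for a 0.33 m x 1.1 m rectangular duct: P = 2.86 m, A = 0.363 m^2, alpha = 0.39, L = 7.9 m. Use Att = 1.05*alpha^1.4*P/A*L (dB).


alpha^1.4 = 0.39^1.4 = 0.267603
Attenuation rate = 1.05 * alpha^1.4 * P / A
= 1.05 * 0.267603 * 2.86 / 0.363 = 2.21381 dB/m
Total Att = 2.21381 * 7.9 = 17.489 dB


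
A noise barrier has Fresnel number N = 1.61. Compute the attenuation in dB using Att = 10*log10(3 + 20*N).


3 + 20*N = 3 + 20*1.61 = 35.2
Att = 10*log10(35.2) = 15.465 dB


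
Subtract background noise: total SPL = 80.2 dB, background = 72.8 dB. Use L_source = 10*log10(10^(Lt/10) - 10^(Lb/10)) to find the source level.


10^(80.2/10) = 1.04713e+08
10^(72.8/10) = 1.90546e+07
Difference = 1.04713e+08 - 1.90546e+07 = 8.56584e+07
L_source = 10*log10(8.56584e+07) = 79.328 dB


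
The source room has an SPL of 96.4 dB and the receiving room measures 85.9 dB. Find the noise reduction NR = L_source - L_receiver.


NR = L_source - L_receiver (difference between source and receiving room levels)
NR = 96.4 - 85.9 = 10.5 dB


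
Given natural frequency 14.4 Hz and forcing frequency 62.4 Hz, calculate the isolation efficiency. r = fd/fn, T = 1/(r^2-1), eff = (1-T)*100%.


r = 62.4 / 14.4 = 4.33333
r^2 - 1 = 4.33333^2 - 1 = 17.7777
T = 1/17.7777 = 0.0562502
Efficiency = (1 - 0.0562502)*100 = 94.375 %


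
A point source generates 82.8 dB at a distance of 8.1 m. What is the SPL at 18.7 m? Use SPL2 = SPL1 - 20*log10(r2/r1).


r2/r1 = 18.7/8.1 = 2.30864
Correction = 20*log10(2.30864) = 7.26712 dB
SPL2 = 82.8 - 7.26712 = 75.533 dB


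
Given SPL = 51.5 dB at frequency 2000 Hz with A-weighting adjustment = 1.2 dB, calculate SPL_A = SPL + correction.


A-weighting table: 2000 Hz -> 1.2 dB correction
SPL_A = SPL + correction = 51.5 + (1.2) = 52.7 dBA


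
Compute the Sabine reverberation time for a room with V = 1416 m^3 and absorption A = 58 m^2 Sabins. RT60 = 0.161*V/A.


RT60 = 0.161 * 1416 / 58 = 3.9306 s


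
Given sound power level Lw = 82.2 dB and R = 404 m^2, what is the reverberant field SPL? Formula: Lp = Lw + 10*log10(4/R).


4/R = 4/404 = 0.00990099
Lp = 82.2 + 10*log10(0.00990099) = 62.157 dB


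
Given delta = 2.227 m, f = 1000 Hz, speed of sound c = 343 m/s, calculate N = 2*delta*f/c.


N = 2*delta*f/c = 2*delta/lambda, where lambda = c/f
lambda = 343 / 1000 = 0.343 m
N = 2 * 2.227 / 0.343 = 12.985


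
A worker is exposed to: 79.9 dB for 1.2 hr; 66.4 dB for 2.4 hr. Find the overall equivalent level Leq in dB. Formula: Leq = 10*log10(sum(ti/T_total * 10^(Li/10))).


T_total = 1.2 + 2.4 = 3.6 hr
(1.2/3.6) * 10^(79.9/10) = 3.25746e+07
(2.4/3.6) * 10^(66.4/10) = 2.91011e+06
Sum = 3.25746e+07 + 2.91011e+06 = 3.54847e+07
Leq = 10*log10(3.54847e+07) = 75.5 dB


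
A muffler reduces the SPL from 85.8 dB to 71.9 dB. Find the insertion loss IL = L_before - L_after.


Insertion loss = SPL without muffler - SPL with muffler
IL = 85.8 - 71.9 = 13.9 dB


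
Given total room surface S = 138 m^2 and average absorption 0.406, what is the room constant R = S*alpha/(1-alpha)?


R = 138 * 0.406 / (1 - 0.406) = 94.323 m^2


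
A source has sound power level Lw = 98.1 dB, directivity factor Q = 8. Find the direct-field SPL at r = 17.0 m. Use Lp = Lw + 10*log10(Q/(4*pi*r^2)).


4*pi*r^2 = 4*pi*17.0^2 = 3631.68 m^2
Q / (4*pi*r^2) = 8 / 3631.68 = 0.00220284
Lp = 98.1 + 10*log10(0.00220284) = 71.53 dB


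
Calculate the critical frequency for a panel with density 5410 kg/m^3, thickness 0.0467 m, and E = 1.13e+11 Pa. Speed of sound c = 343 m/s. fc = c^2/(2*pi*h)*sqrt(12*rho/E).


12*rho/E = 12*5410/1.13e+11 = 5.74513e-07
sqrt(12*rho/E) = sqrt(5.74513e-07) = 0.000757966
c^2/(2*pi*h) = 343^2/(2*pi*0.0467) = 400951
fc = 400951 * 0.000757966 = 303.91 Hz


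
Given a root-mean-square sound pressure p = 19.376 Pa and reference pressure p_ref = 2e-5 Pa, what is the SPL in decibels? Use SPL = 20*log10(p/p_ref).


p / p_ref = 19.376 / 2e-5 = 968800
SPL = 20 * log10(968800) = 119.72 dB


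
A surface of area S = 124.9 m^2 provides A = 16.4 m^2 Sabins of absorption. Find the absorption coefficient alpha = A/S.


Absorption coefficient = absorbed power / incident power
alpha = A / S = 16.4 / 124.9 = 0.13131


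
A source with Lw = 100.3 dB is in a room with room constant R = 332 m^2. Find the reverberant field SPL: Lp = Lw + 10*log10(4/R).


4/R = 4/332 = 0.0120482
Lp = 100.3 + 10*log10(0.0120482) = 81.109 dB


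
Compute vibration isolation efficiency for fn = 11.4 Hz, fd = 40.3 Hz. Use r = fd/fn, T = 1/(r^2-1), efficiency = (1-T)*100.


r = 40.3 / 11.4 = 3.53509
r^2 - 1 = 3.53509^2 - 1 = 11.4969
T = 1/11.4969 = 0.08698
Efficiency = (1 - 0.08698)*100 = 91.302 %


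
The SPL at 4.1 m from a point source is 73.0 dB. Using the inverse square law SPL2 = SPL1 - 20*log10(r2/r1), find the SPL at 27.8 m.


r2/r1 = 27.8/4.1 = 6.78049
Correction = 20*log10(6.78049) = 16.6252 dB
SPL2 = 73.0 - 16.6252 = 56.375 dB


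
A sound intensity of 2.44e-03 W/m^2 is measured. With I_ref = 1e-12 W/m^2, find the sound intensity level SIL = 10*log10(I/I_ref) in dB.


I / I_ref = 2.44e-03 / 1e-12 = 2.44e+09
SIL = 10 * log10(2.44e+09) = 93.874 dB


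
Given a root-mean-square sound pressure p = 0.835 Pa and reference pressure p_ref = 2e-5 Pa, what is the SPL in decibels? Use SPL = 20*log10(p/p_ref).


p / p_ref = 0.835 / 2e-5 = 41750
SPL = 20 * log10(41750) = 92.413 dB


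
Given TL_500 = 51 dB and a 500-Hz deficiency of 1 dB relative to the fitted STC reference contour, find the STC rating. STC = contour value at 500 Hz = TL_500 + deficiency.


By ASTM E413, STC = value of the fitted reference contour at 500 Hz.
Contour value at 500 Hz = TL_500 + deficiency = 51 + 1 = 52
STC = 52
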